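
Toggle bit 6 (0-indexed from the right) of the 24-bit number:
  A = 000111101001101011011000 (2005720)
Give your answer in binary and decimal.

Mask = 1 << 6 = 000000000000000001000000
Bit 6 of A is 1; XOR with the mask flips it to 0.
  000111101001101011011000
^ 000000000000000001000000
--------------------------
  000111101001101010011000

Answer: 000111101001101010011000 (2005656)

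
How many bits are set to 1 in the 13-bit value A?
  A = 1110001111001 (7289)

1110001111001
1-bits at positions (from bit 0 = LSB): 0, 3, 4, 5, 6, 10, 11, 12
Count = 8

Answer: 8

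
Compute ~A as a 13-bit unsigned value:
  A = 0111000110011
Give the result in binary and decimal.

Flip each bit (0->1, 1->0):
  0111000110011
  1000111001100

Answer: 1000111001100 (4556)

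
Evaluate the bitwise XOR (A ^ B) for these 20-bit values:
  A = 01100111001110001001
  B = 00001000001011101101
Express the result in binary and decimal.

Apply ^ to each column (1 where bits differ):
  01100111001110001001
^ 00001000001011101101
----------------------
  01101111000101100100

Answer: 01101111000101100100 (455012)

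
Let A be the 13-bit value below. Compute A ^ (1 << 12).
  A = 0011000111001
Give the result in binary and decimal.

Mask = 1 << 12 = 1000000000000
Bit 12 of A is 0; XOR with the mask flips it to 1.
  0011000111001
^ 1000000000000
---------------
  1011000111001

Answer: 1011000111001 (5689)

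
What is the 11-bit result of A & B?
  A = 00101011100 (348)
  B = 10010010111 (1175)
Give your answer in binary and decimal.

Apply & to each column (1 only where both bits are 1):
  00101011100
& 10010010111
-------------
  00000010100

Answer: 00000010100 (20)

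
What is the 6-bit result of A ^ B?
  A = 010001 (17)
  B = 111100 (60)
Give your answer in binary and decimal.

Apply ^ to each column (1 where bits differ):
  010001
^ 111100
--------
  101101

Answer: 101101 (45)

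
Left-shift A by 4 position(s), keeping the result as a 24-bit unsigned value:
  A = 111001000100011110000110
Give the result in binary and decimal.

Shift left by 4: drop the top 4 bit(s), append 4 zero(s) on the right.
  111001000100011110000110  ->  discard [1110], keep [01000100011110000110], append 0000
= 010001000111100001100000

Answer: 010001000111100001100000 (4487264)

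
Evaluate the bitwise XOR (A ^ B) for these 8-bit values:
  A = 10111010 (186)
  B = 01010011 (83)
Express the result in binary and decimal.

Apply ^ to each column (1 where bits differ):
  10111010
^ 01010011
----------
  11101001

Answer: 11101001 (233)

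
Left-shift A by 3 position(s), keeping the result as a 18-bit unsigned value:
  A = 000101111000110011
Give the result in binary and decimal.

Shift left by 3: drop the top 3 bit(s), append 3 zero(s) on the right.
  000101111000110011  ->  discard [000], keep [101111000110011], append 000
= 101111000110011000

Answer: 101111000110011000 (192920)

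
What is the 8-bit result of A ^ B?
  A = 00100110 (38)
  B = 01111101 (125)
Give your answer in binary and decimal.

Apply ^ to each column (1 where bits differ):
  00100110
^ 01111101
----------
  01011011

Answer: 01011011 (91)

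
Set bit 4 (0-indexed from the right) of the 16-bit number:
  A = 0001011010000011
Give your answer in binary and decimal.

Mask = 1 << 4 = 0000000000010000
Bit 4 of A is 0, so OR-ing with the mask flips it to 1.
  0001011010000011
| 0000000000010000
------------------
  0001011010010011

Answer: 0001011010010011 (5779)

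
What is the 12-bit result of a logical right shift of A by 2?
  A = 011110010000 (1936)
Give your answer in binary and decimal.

Logical shift right by 2: drop the bottom 2 bit(s), prepend 2 zero(s) on the left.
  011110010000  ->  keep [0111100100], discard [00], prepend 00
= 000111100100

Answer: 000111100100 (484)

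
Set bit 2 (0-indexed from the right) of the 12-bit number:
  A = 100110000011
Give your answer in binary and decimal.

Mask = 1 << 2 = 000000000100
Bit 2 of A is 0, so OR-ing with the mask flips it to 1.
  100110000011
| 000000000100
--------------
  100110000111

Answer: 100110000111 (2439)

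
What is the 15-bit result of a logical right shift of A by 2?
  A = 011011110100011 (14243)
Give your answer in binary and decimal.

Logical shift right by 2: drop the bottom 2 bit(s), prepend 2 zero(s) on the left.
  011011110100011  ->  keep [0110111101000], discard [11], prepend 00
= 000110111101000

Answer: 000110111101000 (3560)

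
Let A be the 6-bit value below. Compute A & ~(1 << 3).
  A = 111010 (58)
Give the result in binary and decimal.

Mask = ~(1 << 3) = 110111
Bit 3 of A is 1, so AND-ing with the mask clears it to 0.
  111010
& 110111
--------
  110010

Answer: 110010 (50)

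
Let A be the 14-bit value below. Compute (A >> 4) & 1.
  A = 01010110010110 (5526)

Bit 4 is the 5th from the right.
  01010110010110
           ^
That bit is 1.

Answer: 1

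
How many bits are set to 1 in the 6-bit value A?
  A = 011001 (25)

011001
1-bits at positions (from bit 0 = LSB): 0, 3, 4
Count = 3

Answer: 3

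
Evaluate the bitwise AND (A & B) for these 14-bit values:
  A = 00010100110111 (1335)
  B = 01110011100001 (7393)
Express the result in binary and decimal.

Apply & to each column (1 only where both bits are 1):
  00010100110111
& 01110011100001
----------------
  00010000100001

Answer: 00010000100001 (1057)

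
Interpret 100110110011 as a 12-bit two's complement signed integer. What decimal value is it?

MSB is 1, so the value is negative. Find the magnitude:
1. Invert bits:  011001001100
2. Add 1:        011001001101  = 1613
3. Apply sign:   -1613

Answer: -1613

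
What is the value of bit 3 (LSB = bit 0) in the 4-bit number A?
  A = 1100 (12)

Bit 3 is the 4th from the right.
  1100
  ^
That bit is 1.

Answer: 1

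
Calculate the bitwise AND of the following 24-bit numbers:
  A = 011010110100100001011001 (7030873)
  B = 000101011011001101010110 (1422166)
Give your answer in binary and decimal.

Apply & to each column (1 only where both bits are 1):
  011010110100100001011001
& 000101011011001101010110
--------------------------
  000000010000000001010000

Answer: 000000010000000001010000 (65616)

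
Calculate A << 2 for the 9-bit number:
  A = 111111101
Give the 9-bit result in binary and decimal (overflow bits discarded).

Shift left by 2: drop the top 2 bit(s), append 2 zero(s) on the right.
  111111101  ->  discard [11], keep [1111101], append 00
= 111110100

Answer: 111110100 (500)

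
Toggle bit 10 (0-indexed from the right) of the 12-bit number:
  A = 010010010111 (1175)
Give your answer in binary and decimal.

Mask = 1 << 10 = 010000000000
Bit 10 of A is 1; XOR with the mask flips it to 0.
  010010010111
^ 010000000000
--------------
  000010010111

Answer: 000010010111 (151)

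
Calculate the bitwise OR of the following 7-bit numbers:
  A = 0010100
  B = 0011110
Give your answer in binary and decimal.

Apply | to each column (1 where either bit is 1):
  0010100
| 0011110
---------
  0011110

Answer: 0011110 (30)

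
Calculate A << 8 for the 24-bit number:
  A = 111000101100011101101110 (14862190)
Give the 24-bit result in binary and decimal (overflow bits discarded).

Shift left by 8: drop the top 8 bit(s), append 8 zero(s) on the right.
  111000101100011101101110  ->  discard [11100010], keep [1100011101101110], append 00000000
= 110001110110111000000000

Answer: 110001110110111000000000 (13069824)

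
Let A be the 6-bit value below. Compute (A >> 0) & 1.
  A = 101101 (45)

Bit 0 is the 1st from the right.
  101101
       ^
That bit is 1.

Answer: 1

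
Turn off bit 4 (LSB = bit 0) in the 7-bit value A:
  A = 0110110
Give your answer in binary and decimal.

Mask = ~(1 << 4) = 1101111
Bit 4 of A is 1, so AND-ing with the mask clears it to 0.
  0110110
& 1101111
---------
  0100110

Answer: 0100110 (38)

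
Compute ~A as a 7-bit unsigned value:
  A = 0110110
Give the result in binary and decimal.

Flip each bit (0->1, 1->0):
  0110110
  1001001

Answer: 1001001 (73)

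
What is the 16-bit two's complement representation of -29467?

1. Binary of +29467:  0111001100011011
2. Invert bits:     1000110011100100
3. Add 1:           1000110011100101

Answer: 1000110011100101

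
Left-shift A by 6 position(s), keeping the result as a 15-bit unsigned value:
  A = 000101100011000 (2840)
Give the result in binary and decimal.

Shift left by 6: drop the top 6 bit(s), append 6 zero(s) on the right.
  000101100011000  ->  discard [000101], keep [100011000], append 000000
= 100011000000000

Answer: 100011000000000 (17920)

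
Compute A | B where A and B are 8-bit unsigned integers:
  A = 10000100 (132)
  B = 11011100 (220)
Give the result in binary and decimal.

Apply | to each column (1 where either bit is 1):
  10000100
| 11011100
----------
  11011100

Answer: 11011100 (220)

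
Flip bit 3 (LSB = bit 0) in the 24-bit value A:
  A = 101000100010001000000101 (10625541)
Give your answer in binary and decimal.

Mask = 1 << 3 = 000000000000000000001000
Bit 3 of A is 0; XOR with the mask flips it to 1.
  101000100010001000000101
^ 000000000000000000001000
--------------------------
  101000100010001000001101

Answer: 101000100010001000001101 (10625549)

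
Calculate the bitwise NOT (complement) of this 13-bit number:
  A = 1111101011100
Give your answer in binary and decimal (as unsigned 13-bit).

Flip each bit (0->1, 1->0):
  1111101011100
  0000010100011

Answer: 0000010100011 (163)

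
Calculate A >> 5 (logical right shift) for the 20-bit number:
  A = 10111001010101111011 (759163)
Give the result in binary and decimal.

Logical shift right by 5: drop the bottom 5 bit(s), prepend 5 zero(s) on the left.
  10111001010101111011  ->  keep [101110010101011], discard [11011], prepend 00000
= 00000101110010101011

Answer: 00000101110010101011 (23723)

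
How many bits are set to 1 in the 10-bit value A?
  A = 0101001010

0101001010
1-bits at positions (from bit 0 = LSB): 1, 3, 6, 8
Count = 4

Answer: 4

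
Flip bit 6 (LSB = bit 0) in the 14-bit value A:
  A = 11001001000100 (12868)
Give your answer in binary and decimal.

Mask = 1 << 6 = 00000001000000
Bit 6 of A is 1; XOR with the mask flips it to 0.
  11001001000100
^ 00000001000000
----------------
  11001000000100

Answer: 11001000000100 (12804)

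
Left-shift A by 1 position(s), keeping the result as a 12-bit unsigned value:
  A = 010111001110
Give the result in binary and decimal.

Shift left by 1: drop the top 1 bit(s), append 1 zero(s) on the right.
  010111001110  ->  discard [0], keep [10111001110], append 0
= 101110011100

Answer: 101110011100 (2972)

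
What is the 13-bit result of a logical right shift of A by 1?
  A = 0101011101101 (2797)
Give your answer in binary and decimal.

Logical shift right by 1: drop the bottom 1 bit(s), prepend 1 zero(s) on the left.
  0101011101101  ->  keep [010101110110], discard [1], prepend 0
= 0010101110110

Answer: 0010101110110 (1398)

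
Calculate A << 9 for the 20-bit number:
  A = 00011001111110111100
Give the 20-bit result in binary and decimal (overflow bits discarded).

Shift left by 9: drop the top 9 bit(s), append 9 zero(s) on the right.
  00011001111110111100  ->  discard [000110011], keep [11110111100], append 000000000
= 11110111100000000000

Answer: 11110111100000000000 (1013760)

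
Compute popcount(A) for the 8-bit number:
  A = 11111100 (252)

11111100
1-bits at positions (from bit 0 = LSB): 2, 3, 4, 5, 6, 7
Count = 6

Answer: 6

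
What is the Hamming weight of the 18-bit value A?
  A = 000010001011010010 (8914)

000010001011010010
1-bits at positions (from bit 0 = LSB): 1, 4, 6, 7, 9, 13
Count = 6

Answer: 6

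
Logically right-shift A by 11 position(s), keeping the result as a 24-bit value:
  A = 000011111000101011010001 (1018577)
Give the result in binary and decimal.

Logical shift right by 11: drop the bottom 11 bit(s), prepend 11 zero(s) on the left.
  000011111000101011010001  ->  keep [0000111110001], discard [01011010001], prepend 00000000000
= 000000000000000111110001

Answer: 000000000000000111110001 (497)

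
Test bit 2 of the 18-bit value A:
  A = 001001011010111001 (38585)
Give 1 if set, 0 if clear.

Bit 2 is the 3rd from the right.
  001001011010111001
                 ^
That bit is 0.

Answer: 0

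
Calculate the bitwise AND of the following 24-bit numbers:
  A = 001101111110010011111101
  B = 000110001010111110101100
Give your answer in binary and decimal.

Apply & to each column (1 only where both bits are 1):
  001101111110010011111101
& 000110001010111110101100
--------------------------
  000100001010010010101100

Answer: 000100001010010010101100 (1090732)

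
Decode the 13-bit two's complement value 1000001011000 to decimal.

MSB is 1, so the value is negative. Find the magnitude:
1. Invert bits:  0111110100111
2. Add 1:        0111110101000  = 4008
3. Apply sign:   -4008

Answer: -4008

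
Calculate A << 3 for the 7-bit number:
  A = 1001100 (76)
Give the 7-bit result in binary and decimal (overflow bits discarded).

Shift left by 3: drop the top 3 bit(s), append 3 zero(s) on the right.
  1001100  ->  discard [100], keep [1100], append 000
= 1100000

Answer: 1100000 (96)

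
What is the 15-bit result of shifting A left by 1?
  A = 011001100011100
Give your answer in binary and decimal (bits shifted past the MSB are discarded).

Shift left by 1: drop the top 1 bit(s), append 1 zero(s) on the right.
  011001100011100  ->  discard [0], keep [11001100011100], append 0
= 110011000111000

Answer: 110011000111000 (26168)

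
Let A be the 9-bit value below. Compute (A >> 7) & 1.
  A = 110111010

Bit 7 is the 8th from the right.
  110111010
   ^
That bit is 1.

Answer: 1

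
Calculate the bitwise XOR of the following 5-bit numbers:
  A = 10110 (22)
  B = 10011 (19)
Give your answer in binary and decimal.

Apply ^ to each column (1 where bits differ):
  10110
^ 10011
-------
  00101

Answer: 00101 (5)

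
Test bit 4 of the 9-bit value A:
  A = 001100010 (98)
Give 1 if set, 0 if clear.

Bit 4 is the 5th from the right.
  001100010
      ^
That bit is 0.

Answer: 0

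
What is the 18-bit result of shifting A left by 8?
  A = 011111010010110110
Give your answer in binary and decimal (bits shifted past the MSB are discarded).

Shift left by 8: drop the top 8 bit(s), append 8 zero(s) on the right.
  011111010010110110  ->  discard [01111101], keep [0010110110], append 00000000
= 001011011000000000

Answer: 001011011000000000 (46592)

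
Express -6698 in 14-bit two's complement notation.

1. Binary of +6698:  01101000101010
2. Invert bits:     10010111010101
3. Add 1:           10010111010110

Answer: 10010111010110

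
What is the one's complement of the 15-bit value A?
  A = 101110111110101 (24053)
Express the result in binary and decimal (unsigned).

Flip each bit (0->1, 1->0):
  101110111110101
  010001000001010

Answer: 010001000001010 (8714)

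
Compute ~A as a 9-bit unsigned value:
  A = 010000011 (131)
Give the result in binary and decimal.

Flip each bit (0->1, 1->0):
  010000011
  101111100

Answer: 101111100 (380)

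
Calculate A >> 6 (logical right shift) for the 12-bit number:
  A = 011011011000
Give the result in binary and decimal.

Logical shift right by 6: drop the bottom 6 bit(s), prepend 6 zero(s) on the left.
  011011011000  ->  keep [011011], discard [011000], prepend 000000
= 000000011011

Answer: 000000011011 (27)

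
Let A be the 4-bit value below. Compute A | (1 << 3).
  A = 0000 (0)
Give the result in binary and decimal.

Mask = 1 << 3 = 1000
Bit 3 of A is 0, so OR-ing with the mask flips it to 1.
  0000
| 1000
------
  1000

Answer: 1000 (8)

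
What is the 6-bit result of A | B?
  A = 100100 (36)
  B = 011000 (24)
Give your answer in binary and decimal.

Apply | to each column (1 where either bit is 1):
  100100
| 011000
--------
  111100

Answer: 111100 (60)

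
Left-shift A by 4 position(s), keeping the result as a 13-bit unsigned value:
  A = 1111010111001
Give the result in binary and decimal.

Shift left by 4: drop the top 4 bit(s), append 4 zero(s) on the right.
  1111010111001  ->  discard [1111], keep [010111001], append 0000
= 0101110010000

Answer: 0101110010000 (2960)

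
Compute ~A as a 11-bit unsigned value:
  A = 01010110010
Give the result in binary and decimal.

Flip each bit (0->1, 1->0):
  01010110010
  10101001101

Answer: 10101001101 (1357)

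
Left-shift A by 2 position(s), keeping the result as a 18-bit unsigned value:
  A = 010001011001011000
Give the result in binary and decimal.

Shift left by 2: drop the top 2 bit(s), append 2 zero(s) on the right.
  010001011001011000  ->  discard [01], keep [0001011001011000], append 00
= 000101100101100000

Answer: 000101100101100000 (22880)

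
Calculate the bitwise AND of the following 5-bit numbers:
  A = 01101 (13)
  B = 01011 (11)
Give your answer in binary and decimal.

Apply & to each column (1 only where both bits are 1):
  01101
& 01011
-------
  01001

Answer: 01001 (9)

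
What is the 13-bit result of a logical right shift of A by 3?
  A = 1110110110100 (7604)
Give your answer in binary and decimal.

Logical shift right by 3: drop the bottom 3 bit(s), prepend 3 zero(s) on the left.
  1110110110100  ->  keep [1110110110], discard [100], prepend 000
= 0001110110110

Answer: 0001110110110 (950)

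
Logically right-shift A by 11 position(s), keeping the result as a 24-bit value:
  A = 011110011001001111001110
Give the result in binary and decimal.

Logical shift right by 11: drop the bottom 11 bit(s), prepend 11 zero(s) on the left.
  011110011001001111001110  ->  keep [0111100110010], discard [01111001110], prepend 00000000000
= 000000000000111100110010

Answer: 000000000000111100110010 (3890)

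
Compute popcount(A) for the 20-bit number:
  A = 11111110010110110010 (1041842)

11111110010110110010
1-bits at positions (from bit 0 = LSB): 1, 4, 5, 7, 8, 10, 13, 14, 15, 16, 17, 18, 19
Count = 13

Answer: 13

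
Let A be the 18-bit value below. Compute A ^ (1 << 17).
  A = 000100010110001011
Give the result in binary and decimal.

Mask = 1 << 17 = 100000000000000000
Bit 17 of A is 0; XOR with the mask flips it to 1.
  000100010110001011
^ 100000000000000000
--------------------
  100100010110001011

Answer: 100100010110001011 (148875)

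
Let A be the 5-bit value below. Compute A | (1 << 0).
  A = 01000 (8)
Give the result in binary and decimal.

Mask = 1 << 0 = 00001
Bit 0 of A is 0, so OR-ing with the mask flips it to 1.
  01000
| 00001
-------
  01001

Answer: 01001 (9)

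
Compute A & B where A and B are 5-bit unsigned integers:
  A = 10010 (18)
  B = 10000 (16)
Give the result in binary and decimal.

Apply & to each column (1 only where both bits are 1):
  10010
& 10000
-------
  10000

Answer: 10000 (16)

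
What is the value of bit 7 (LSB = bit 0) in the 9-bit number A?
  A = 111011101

Bit 7 is the 8th from the right.
  111011101
   ^
That bit is 1.

Answer: 1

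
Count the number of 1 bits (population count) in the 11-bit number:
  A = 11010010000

11010010000
1-bits at positions (from bit 0 = LSB): 4, 7, 9, 10
Count = 4

Answer: 4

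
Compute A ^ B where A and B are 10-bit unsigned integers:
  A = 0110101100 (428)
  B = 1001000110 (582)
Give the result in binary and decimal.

Apply ^ to each column (1 where bits differ):
  0110101100
^ 1001000110
------------
  1111101010

Answer: 1111101010 (1002)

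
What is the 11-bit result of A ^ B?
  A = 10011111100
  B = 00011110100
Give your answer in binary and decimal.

Apply ^ to each column (1 where bits differ):
  10011111100
^ 00011110100
-------------
  10000001000

Answer: 10000001000 (1032)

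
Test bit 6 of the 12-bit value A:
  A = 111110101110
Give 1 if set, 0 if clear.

Bit 6 is the 7th from the right.
  111110101110
       ^
That bit is 0.

Answer: 0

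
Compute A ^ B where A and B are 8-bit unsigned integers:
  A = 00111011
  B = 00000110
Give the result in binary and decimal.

Apply ^ to each column (1 where bits differ):
  00111011
^ 00000110
----------
  00111101

Answer: 00111101 (61)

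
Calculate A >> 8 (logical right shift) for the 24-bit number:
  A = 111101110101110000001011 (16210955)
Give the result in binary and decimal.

Logical shift right by 8: drop the bottom 8 bit(s), prepend 8 zero(s) on the left.
  111101110101110000001011  ->  keep [1111011101011100], discard [00001011], prepend 00000000
= 000000001111011101011100

Answer: 000000001111011101011100 (63324)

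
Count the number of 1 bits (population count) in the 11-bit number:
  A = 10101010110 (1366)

10101010110
1-bits at positions (from bit 0 = LSB): 1, 2, 4, 6, 8, 10
Count = 6

Answer: 6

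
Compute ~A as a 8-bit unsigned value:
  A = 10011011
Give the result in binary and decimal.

Flip each bit (0->1, 1->0):
  10011011
  01100100

Answer: 01100100 (100)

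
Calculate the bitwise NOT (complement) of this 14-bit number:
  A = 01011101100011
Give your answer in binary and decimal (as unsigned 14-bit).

Flip each bit (0->1, 1->0):
  01011101100011
  10100010011100

Answer: 10100010011100 (10396)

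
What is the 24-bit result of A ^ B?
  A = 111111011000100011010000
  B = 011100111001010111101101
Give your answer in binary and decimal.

Apply ^ to each column (1 where bits differ):
  111111011000100011010000
^ 011100111001010111101101
--------------------------
  100011100001110100111101

Answer: 100011100001110100111101 (9313597)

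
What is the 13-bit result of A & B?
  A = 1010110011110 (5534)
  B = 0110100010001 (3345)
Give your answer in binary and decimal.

Apply & to each column (1 only where both bits are 1):
  1010110011110
& 0110100010001
---------------
  0010100010000

Answer: 0010100010000 (1296)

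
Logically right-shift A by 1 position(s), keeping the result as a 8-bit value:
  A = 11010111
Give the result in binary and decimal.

Logical shift right by 1: drop the bottom 1 bit(s), prepend 1 zero(s) on the left.
  11010111  ->  keep [1101011], discard [1], prepend 0
= 01101011

Answer: 01101011 (107)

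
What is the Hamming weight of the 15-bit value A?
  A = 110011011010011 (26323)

110011011010011
1-bits at positions (from bit 0 = LSB): 0, 1, 4, 6, 7, 9, 10, 13, 14
Count = 9

Answer: 9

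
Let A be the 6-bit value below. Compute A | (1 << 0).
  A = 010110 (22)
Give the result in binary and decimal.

Mask = 1 << 0 = 000001
Bit 0 of A is 0, so OR-ing with the mask flips it to 1.
  010110
| 000001
--------
  010111

Answer: 010111 (23)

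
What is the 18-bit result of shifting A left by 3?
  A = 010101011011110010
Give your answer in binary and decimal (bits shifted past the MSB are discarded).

Shift left by 3: drop the top 3 bit(s), append 3 zero(s) on the right.
  010101011011110010  ->  discard [010], keep [101011011110010], append 000
= 101011011110010000

Answer: 101011011110010000 (178064)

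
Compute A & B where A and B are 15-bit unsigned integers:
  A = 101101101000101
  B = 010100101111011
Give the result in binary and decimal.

Apply & to each column (1 only where both bits are 1):
  101101101000101
& 010100101111011
-----------------
  000100101000001

Answer: 000100101000001 (2369)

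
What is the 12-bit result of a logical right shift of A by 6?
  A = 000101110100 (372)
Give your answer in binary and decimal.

Logical shift right by 6: drop the bottom 6 bit(s), prepend 6 zero(s) on the left.
  000101110100  ->  keep [000101], discard [110100], prepend 000000
= 000000000101

Answer: 000000000101 (5)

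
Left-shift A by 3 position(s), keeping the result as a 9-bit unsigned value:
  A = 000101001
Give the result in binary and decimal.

Shift left by 3: drop the top 3 bit(s), append 3 zero(s) on the right.
  000101001  ->  discard [000], keep [101001], append 000
= 101001000

Answer: 101001000 (328)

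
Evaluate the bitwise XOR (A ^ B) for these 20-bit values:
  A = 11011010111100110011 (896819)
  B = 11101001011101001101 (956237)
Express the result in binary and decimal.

Apply ^ to each column (1 where bits differ):
  11011010111100110011
^ 11101001011101001101
----------------------
  00110011100001111110

Answer: 00110011100001111110 (211070)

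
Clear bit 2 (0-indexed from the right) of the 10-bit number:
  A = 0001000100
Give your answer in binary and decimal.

Mask = ~(1 << 2) = 1111111011
Bit 2 of A is 1, so AND-ing with the mask clears it to 0.
  0001000100
& 1111111011
------------
  0001000000

Answer: 0001000000 (64)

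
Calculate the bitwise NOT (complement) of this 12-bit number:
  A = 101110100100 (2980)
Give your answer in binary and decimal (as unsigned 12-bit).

Flip each bit (0->1, 1->0):
  101110100100
  010001011011

Answer: 010001011011 (1115)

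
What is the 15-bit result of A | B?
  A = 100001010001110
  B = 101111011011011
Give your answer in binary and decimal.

Apply | to each column (1 where either bit is 1):
  100001010001110
| 101111011011011
-----------------
  101111011011111

Answer: 101111011011111 (24287)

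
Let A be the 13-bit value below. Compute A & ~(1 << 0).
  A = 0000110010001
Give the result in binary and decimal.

Mask = ~(1 << 0) = 1111111111110
Bit 0 of A is 1, so AND-ing with the mask clears it to 0.
  0000110010001
& 1111111111110
---------------
  0000110010000

Answer: 0000110010000 (400)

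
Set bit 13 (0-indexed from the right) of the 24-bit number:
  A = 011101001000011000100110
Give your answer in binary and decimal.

Mask = 1 << 13 = 000000000010000000000000
Bit 13 of A is 0, so OR-ing with the mask flips it to 1.
  011101001000011000100110
| 000000000010000000000000
--------------------------
  011101001010011000100110

Answer: 011101001010011000100110 (7644710)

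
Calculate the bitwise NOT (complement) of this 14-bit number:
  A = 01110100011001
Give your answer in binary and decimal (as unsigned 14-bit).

Flip each bit (0->1, 1->0):
  01110100011001
  10001011100110

Answer: 10001011100110 (8934)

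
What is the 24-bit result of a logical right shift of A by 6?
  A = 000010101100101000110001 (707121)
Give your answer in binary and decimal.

Logical shift right by 6: drop the bottom 6 bit(s), prepend 6 zero(s) on the left.
  000010101100101000110001  ->  keep [000010101100101000], discard [110001], prepend 000000
= 000000000010101100101000

Answer: 000000000010101100101000 (11048)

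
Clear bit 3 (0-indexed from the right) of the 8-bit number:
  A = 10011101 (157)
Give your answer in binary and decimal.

Mask = ~(1 << 3) = 11110111
Bit 3 of A is 1, so AND-ing with the mask clears it to 0.
  10011101
& 11110111
----------
  10010101

Answer: 10010101 (149)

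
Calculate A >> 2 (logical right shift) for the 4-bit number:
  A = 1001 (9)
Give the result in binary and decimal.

Logical shift right by 2: drop the bottom 2 bit(s), prepend 2 zero(s) on the left.
  1001  ->  keep [10], discard [01], prepend 00
= 0010

Answer: 0010 (2)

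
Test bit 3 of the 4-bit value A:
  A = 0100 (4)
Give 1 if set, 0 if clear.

Bit 3 is the 4th from the right.
  0100
  ^
That bit is 0.

Answer: 0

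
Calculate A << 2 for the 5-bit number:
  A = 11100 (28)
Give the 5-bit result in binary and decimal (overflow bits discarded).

Shift left by 2: drop the top 2 bit(s), append 2 zero(s) on the right.
  11100  ->  discard [11], keep [100], append 00
= 10000

Answer: 10000 (16)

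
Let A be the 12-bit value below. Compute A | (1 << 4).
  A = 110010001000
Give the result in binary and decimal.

Mask = 1 << 4 = 000000010000
Bit 4 of A is 0, so OR-ing with the mask flips it to 1.
  110010001000
| 000000010000
--------------
  110010011000

Answer: 110010011000 (3224)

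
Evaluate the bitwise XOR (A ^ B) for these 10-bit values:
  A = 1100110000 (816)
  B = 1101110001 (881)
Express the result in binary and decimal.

Apply ^ to each column (1 where bits differ):
  1100110000
^ 1101110001
------------
  0001000001

Answer: 0001000001 (65)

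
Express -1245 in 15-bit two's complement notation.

1. Binary of +1245:  000010011011101
2. Invert bits:     111101100100010
3. Add 1:           111101100100011

Answer: 111101100100011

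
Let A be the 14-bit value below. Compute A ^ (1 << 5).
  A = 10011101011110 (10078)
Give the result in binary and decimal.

Mask = 1 << 5 = 00000000100000
Bit 5 of A is 0; XOR with the mask flips it to 1.
  10011101011110
^ 00000000100000
----------------
  10011101111110

Answer: 10011101111110 (10110)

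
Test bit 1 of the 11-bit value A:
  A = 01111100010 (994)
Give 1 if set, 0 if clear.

Bit 1 is the 2nd from the right.
  01111100010
           ^
That bit is 1.

Answer: 1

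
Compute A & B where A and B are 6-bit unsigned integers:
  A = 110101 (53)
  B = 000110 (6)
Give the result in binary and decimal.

Apply & to each column (1 only where both bits are 1):
  110101
& 000110
--------
  000100

Answer: 000100 (4)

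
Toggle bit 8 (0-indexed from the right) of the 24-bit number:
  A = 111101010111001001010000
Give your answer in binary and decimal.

Mask = 1 << 8 = 000000000000000100000000
Bit 8 of A is 0; XOR with the mask flips it to 1.
  111101010111001001010000
^ 000000000000000100000000
--------------------------
  111101010111001101010000

Answer: 111101010111001101010000 (16085840)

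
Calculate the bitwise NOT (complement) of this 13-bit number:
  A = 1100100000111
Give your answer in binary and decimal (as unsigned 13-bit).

Flip each bit (0->1, 1->0):
  1100100000111
  0011011111000

Answer: 0011011111000 (1784)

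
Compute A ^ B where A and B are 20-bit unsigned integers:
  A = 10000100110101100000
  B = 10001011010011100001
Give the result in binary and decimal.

Apply ^ to each column (1 where bits differ):
  10000100110101100000
^ 10001011010011100001
----------------------
  00001111100110000001

Answer: 00001111100110000001 (63873)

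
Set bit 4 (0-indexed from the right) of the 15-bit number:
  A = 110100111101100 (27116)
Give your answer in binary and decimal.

Mask = 1 << 4 = 000000000010000
Bit 4 of A is 0, so OR-ing with the mask flips it to 1.
  110100111101100
| 000000000010000
-----------------
  110100111111100

Answer: 110100111111100 (27132)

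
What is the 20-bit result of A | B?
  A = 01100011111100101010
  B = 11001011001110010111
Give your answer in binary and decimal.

Apply | to each column (1 where either bit is 1):
  01100011111100101010
| 11001011001110010111
----------------------
  11101011111110111111

Answer: 11101011111110111111 (966591)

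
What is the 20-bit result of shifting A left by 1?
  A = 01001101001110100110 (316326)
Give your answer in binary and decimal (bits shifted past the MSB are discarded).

Shift left by 1: drop the top 1 bit(s), append 1 zero(s) on the right.
  01001101001110100110  ->  discard [0], keep [1001101001110100110], append 0
= 10011010011101001100

Answer: 10011010011101001100 (632652)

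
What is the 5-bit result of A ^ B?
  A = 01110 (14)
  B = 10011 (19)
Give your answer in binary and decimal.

Apply ^ to each column (1 where bits differ):
  01110
^ 10011
-------
  11101

Answer: 11101 (29)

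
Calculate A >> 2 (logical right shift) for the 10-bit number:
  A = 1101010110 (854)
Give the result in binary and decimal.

Logical shift right by 2: drop the bottom 2 bit(s), prepend 2 zero(s) on the left.
  1101010110  ->  keep [11010101], discard [10], prepend 00
= 0011010101

Answer: 0011010101 (213)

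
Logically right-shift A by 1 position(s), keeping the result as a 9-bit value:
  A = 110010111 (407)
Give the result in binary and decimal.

Logical shift right by 1: drop the bottom 1 bit(s), prepend 1 zero(s) on the left.
  110010111  ->  keep [11001011], discard [1], prepend 0
= 011001011

Answer: 011001011 (203)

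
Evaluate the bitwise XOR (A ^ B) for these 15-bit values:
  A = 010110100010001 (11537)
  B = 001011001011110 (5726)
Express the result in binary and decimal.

Apply ^ to each column (1 where bits differ):
  010110100010001
^ 001011001011110
-----------------
  011101101001111

Answer: 011101101001111 (15183)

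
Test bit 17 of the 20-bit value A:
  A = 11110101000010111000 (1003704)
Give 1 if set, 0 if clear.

Bit 17 is the 18th from the right.
  11110101000010111000
    ^
That bit is 1.

Answer: 1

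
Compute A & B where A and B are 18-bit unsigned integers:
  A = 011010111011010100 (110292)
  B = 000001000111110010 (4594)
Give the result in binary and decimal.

Apply & to each column (1 only where both bits are 1):
  011010111011010100
& 000001000111110010
--------------------
  000000000011010000

Answer: 000000000011010000 (208)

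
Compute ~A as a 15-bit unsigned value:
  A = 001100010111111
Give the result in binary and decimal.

Flip each bit (0->1, 1->0):
  001100010111111
  110011101000000

Answer: 110011101000000 (26432)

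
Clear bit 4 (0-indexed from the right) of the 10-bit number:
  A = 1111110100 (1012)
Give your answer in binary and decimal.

Mask = ~(1 << 4) = 1111101111
Bit 4 of A is 1, so AND-ing with the mask clears it to 0.
  1111110100
& 1111101111
------------
  1111100100

Answer: 1111100100 (996)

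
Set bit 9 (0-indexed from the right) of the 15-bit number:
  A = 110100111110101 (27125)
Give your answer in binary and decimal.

Mask = 1 << 9 = 000001000000000
Bit 9 of A is 0, so OR-ing with the mask flips it to 1.
  110100111110101
| 000001000000000
-----------------
  110101111110101

Answer: 110101111110101 (27637)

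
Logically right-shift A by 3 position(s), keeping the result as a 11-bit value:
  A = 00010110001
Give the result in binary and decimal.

Logical shift right by 3: drop the bottom 3 bit(s), prepend 3 zero(s) on the left.
  00010110001  ->  keep [00010110], discard [001], prepend 000
= 00000010110

Answer: 00000010110 (22)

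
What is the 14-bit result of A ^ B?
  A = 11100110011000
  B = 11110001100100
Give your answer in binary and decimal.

Apply ^ to each column (1 where bits differ):
  11100110011000
^ 11110001100100
----------------
  00010111111100

Answer: 00010111111100 (1532)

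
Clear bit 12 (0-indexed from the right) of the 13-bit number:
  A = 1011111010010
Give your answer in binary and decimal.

Mask = ~(1 << 12) = 0111111111111
Bit 12 of A is 1, so AND-ing with the mask clears it to 0.
  1011111010010
& 0111111111111
---------------
  0011111010010

Answer: 0011111010010 (2002)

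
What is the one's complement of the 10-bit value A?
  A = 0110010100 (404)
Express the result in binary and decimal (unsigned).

Flip each bit (0->1, 1->0):
  0110010100
  1001101011

Answer: 1001101011 (619)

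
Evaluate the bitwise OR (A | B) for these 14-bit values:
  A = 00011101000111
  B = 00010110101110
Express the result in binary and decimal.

Apply | to each column (1 where either bit is 1):
  00011101000111
| 00010110101110
----------------
  00011111101111

Answer: 00011111101111 (2031)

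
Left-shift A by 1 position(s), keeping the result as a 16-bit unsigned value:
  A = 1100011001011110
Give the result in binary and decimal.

Shift left by 1: drop the top 1 bit(s), append 1 zero(s) on the right.
  1100011001011110  ->  discard [1], keep [100011001011110], append 0
= 1000110010111100

Answer: 1000110010111100 (36028)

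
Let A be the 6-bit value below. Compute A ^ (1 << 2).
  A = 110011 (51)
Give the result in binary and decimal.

Mask = 1 << 2 = 000100
Bit 2 of A is 0; XOR with the mask flips it to 1.
  110011
^ 000100
--------
  110111

Answer: 110111 (55)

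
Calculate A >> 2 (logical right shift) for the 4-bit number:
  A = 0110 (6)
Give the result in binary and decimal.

Logical shift right by 2: drop the bottom 2 bit(s), prepend 2 zero(s) on the left.
  0110  ->  keep [01], discard [10], prepend 00
= 0001

Answer: 0001 (1)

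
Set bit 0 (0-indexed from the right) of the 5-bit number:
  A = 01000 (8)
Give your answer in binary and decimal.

Mask = 1 << 0 = 00001
Bit 0 of A is 0, so OR-ing with the mask flips it to 1.
  01000
| 00001
-------
  01001

Answer: 01001 (9)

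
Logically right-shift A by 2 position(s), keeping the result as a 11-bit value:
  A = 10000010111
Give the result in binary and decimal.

Logical shift right by 2: drop the bottom 2 bit(s), prepend 2 zero(s) on the left.
  10000010111  ->  keep [100000101], discard [11], prepend 00
= 00100000101

Answer: 00100000101 (261)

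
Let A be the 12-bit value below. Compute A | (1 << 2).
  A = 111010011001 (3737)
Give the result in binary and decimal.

Mask = 1 << 2 = 000000000100
Bit 2 of A is 0, so OR-ing with the mask flips it to 1.
  111010011001
| 000000000100
--------------
  111010011101

Answer: 111010011101 (3741)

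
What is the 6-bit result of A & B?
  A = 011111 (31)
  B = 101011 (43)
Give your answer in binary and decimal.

Apply & to each column (1 only where both bits are 1):
  011111
& 101011
--------
  001011

Answer: 001011 (11)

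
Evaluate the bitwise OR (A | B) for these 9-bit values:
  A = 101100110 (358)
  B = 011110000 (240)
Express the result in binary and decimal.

Apply | to each column (1 where either bit is 1):
  101100110
| 011110000
-----------
  111110110

Answer: 111110110 (502)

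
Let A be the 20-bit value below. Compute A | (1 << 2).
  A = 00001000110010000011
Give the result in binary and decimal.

Mask = 1 << 2 = 00000000000000000100
Bit 2 of A is 0, so OR-ing with the mask flips it to 1.
  00001000110010000011
| 00000000000000000100
----------------------
  00001000110010000111

Answer: 00001000110010000111 (35975)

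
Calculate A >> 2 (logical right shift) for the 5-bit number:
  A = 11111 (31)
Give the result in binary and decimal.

Logical shift right by 2: drop the bottom 2 bit(s), prepend 2 zero(s) on the left.
  11111  ->  keep [111], discard [11], prepend 00
= 00111

Answer: 00111 (7)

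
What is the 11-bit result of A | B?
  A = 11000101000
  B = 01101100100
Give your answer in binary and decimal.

Apply | to each column (1 where either bit is 1):
  11000101000
| 01101100100
-------------
  11101101100

Answer: 11101101100 (1900)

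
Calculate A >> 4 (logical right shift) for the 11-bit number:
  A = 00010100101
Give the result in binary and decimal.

Logical shift right by 4: drop the bottom 4 bit(s), prepend 4 zero(s) on the left.
  00010100101  ->  keep [0001010], discard [0101], prepend 0000
= 00000001010

Answer: 00000001010 (10)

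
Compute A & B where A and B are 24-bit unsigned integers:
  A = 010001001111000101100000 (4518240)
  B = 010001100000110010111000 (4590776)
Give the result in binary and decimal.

Apply & to each column (1 only where both bits are 1):
  010001001111000101100000
& 010001100000110010111000
--------------------------
  010001000000000000100000

Answer: 010001000000000000100000 (4456480)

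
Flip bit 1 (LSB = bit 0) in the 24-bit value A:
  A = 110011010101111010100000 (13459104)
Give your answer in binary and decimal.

Mask = 1 << 1 = 000000000000000000000010
Bit 1 of A is 0; XOR with the mask flips it to 1.
  110011010101111010100000
^ 000000000000000000000010
--------------------------
  110011010101111010100010

Answer: 110011010101111010100010 (13459106)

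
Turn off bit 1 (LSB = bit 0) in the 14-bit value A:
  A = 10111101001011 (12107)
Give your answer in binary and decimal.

Mask = ~(1 << 1) = 11111111111101
Bit 1 of A is 1, so AND-ing with the mask clears it to 0.
  10111101001011
& 11111111111101
----------------
  10111101001001

Answer: 10111101001001 (12105)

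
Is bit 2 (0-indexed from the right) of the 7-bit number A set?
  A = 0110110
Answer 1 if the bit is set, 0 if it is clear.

Bit 2 is the 3rd from the right.
  0110110
      ^
That bit is 1.

Answer: 1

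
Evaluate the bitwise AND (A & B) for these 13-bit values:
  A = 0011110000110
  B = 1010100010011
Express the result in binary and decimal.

Apply & to each column (1 only where both bits are 1):
  0011110000110
& 1010100010011
---------------
  0010100000010

Answer: 0010100000010 (1282)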